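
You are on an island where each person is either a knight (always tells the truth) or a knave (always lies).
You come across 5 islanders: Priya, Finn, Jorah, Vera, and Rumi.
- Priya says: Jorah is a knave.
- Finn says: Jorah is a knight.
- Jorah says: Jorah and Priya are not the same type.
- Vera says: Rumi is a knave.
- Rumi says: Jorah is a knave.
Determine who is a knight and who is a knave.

Knights: Finn, Jorah, and Vera. Knaves: Priya and Rumi.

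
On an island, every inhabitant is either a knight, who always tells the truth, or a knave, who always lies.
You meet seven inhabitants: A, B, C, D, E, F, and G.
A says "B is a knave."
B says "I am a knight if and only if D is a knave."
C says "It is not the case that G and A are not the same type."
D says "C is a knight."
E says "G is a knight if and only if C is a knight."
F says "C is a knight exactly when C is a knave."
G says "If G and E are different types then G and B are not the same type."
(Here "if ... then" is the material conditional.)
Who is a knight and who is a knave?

A is a knight; "B is a knave" is True, as required.
B is a knave, so "I am a knight if and only if D is a knave" must be False — and it is.
As a knave, C's statement "it is not the case that G and A are not the same type" should be False; it is.
D is a knave, so "C is a knight" must be False — and it is.
E is a knight, so "G is a knight if and only if C is a knight" must be True — and it is.
F is a knave; "C is a knight exactly when C is a knave" is False, as required.
As a knave, G's statement "if G and E are different types then G and B are not the same type" should be False; it is.

A is a knight, B is a knave, C is a knave, D is a knave, E is a knight, F is a knave, and G is a knave.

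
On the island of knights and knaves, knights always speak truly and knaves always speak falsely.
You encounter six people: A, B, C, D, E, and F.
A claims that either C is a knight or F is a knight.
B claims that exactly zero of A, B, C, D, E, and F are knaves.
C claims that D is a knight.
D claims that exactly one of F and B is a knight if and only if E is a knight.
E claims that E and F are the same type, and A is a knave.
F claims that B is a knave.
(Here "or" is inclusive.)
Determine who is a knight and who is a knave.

A is a knight, and the claim "either C is a knight or F is a knight" is indeed true.
B is a knave; "exactly zero of A, B, C, D, E, and F are knaves" is False, as required.
C is a knave, and the claim "D is a knight" is indeed False.
As a knave, D's statement "exactly one of F and B is a knight if and only if E is a knight" should be False; it is.
Since E is a knave, "E and F are the same type, and A is a knave" needs to be False, which holds.
Since F is a knight, "B is a knave" needs to be true, which holds.

A is a knight, B is a knave, C is a knave, D is a knave, E is a knave, and F is a knight.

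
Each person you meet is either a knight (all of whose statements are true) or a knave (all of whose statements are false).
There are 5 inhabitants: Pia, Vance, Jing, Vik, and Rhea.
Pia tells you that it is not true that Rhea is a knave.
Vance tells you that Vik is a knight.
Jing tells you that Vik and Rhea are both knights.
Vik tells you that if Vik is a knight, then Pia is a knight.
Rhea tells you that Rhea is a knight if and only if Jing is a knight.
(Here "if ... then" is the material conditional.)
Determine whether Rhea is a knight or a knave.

Consistent assignments: {Pia=knight, Vance=knight, Jing=knight, Vik=knight, Rhea=knight}
In every consistent assignment, Rhea is a knight.

Rhea is a knight.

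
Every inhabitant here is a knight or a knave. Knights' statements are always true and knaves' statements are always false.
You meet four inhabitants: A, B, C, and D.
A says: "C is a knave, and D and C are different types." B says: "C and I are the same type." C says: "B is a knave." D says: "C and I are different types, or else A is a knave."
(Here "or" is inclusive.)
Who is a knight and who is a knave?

As a knave, A's statement "C is a knave, and D and C are different types" should be false; it is.
B is a knave, so "C and I are the same type" must be false — and it is.
Since C is a knight, "B is a knave" needs to be True, which holds.
D is a knight, so "C and I are different types, or else A is a knave" must be True — and it is.

A is a knave, B is a knave, C is a knight, and D is a knight.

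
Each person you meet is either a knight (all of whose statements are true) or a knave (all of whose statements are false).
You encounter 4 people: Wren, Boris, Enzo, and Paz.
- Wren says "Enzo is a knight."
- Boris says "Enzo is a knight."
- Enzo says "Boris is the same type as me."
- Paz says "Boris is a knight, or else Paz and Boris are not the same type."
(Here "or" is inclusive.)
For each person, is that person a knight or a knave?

Wren is a knight, Boris is a knight, Enzo is a knight, and Paz is a knight.

Wren is a knight, and the claim "Enzo is a knight" is indeed True.
Boris is a knight, and the claim "Enzo is a knight" is indeed True.
Since Enzo is a knight, "Boris is the same type as me" needs to be True, which holds.
As a knight, Paz's statement "Boris is a knight, or else Paz and Boris are not the same type" should be True; it is.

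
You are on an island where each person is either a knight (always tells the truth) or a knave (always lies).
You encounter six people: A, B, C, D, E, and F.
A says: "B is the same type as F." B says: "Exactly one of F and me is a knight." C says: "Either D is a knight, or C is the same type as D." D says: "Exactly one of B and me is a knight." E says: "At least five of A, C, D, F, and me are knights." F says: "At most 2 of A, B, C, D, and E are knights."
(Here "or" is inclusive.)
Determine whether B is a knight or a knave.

B is a knave.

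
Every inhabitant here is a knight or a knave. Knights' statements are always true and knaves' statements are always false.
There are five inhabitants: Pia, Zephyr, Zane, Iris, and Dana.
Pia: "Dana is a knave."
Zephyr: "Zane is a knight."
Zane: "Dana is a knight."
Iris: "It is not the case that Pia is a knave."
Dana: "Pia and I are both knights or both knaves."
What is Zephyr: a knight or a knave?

Zephyr is a knave.

Consistent assignments: {Pia=knight, Zephyr=knave, Zane=knave, Iris=knight, Dana=knave}
In every consistent assignment, Zephyr is a knave.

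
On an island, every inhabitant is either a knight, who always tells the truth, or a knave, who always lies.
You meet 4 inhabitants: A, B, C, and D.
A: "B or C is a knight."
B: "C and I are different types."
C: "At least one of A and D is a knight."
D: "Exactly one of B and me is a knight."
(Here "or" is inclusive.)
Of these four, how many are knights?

0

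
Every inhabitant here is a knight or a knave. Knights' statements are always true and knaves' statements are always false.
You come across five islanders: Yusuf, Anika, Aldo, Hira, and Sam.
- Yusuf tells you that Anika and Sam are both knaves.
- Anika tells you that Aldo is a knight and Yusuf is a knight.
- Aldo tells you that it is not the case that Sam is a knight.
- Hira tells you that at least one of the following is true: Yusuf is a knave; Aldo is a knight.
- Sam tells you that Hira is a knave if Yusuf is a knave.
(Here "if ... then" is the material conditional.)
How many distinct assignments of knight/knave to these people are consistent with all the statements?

0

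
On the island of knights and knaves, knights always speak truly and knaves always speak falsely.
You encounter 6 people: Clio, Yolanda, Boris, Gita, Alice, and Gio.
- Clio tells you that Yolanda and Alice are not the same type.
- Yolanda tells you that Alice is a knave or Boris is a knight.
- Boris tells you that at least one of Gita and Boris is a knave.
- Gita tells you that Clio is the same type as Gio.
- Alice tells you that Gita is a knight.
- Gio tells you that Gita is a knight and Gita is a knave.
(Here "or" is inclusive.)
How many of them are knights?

3

The unique consistent assignment is Clio=knight, Yolanda=knight, Boris=knight, Gita=knave, Alice=knave, Gio=knave.
That has 3 knights.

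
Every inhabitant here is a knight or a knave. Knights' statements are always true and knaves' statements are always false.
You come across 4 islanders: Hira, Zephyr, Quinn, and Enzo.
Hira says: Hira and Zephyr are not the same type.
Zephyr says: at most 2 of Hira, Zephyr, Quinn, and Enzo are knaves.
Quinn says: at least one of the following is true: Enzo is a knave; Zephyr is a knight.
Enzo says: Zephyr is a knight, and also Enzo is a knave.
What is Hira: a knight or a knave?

Hira is a knave.

Consistent assignments: {Hira=knave, Zephyr=knave, Quinn=knight, Enzo=knave}
In every consistent assignment, Hira is a knave.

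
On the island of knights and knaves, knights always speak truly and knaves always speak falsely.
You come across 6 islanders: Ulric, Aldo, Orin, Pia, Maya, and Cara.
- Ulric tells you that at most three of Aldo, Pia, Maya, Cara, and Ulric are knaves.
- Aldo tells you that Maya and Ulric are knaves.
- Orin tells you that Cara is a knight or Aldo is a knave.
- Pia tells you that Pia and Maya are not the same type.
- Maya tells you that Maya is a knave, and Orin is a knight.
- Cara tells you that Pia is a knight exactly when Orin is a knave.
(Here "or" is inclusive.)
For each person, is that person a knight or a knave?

Ulric is a knave, Aldo is a knight, Orin is a knave, Pia is a knave, Maya is a knave, and Cara is a knave.

Ulric (knave): "at most three of Aldo, Pia, Maya, Cara, and Ulric are knaves" — False. ✓
As a knight, Aldo's statement "Maya and Ulric are knaves" should be true; it is.
As a knave, Orin's statement "Cara is a knight or Aldo is a knave" should be False; it is.
Since Pia is a knave, "Pia and Maya are not the same type" needs to be False, which holds.
Since Maya is a knave, "Maya is a knave, and Orin is a knight" needs to be False, which holds.
Cara is a knave, so "Pia is a knight exactly when Orin is a knave" must be False — and it is.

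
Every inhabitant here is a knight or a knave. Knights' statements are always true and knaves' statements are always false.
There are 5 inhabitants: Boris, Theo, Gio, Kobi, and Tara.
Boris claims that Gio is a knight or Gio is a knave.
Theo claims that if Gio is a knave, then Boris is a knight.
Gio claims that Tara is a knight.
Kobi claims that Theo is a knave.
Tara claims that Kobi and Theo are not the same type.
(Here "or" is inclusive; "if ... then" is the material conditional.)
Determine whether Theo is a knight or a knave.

Theo is a knight.

Consistent assignments: {Boris=knight, Theo=knight, Gio=knight, Kobi=knave, Tara=knight}
In every consistent assignment, Theo is a knight.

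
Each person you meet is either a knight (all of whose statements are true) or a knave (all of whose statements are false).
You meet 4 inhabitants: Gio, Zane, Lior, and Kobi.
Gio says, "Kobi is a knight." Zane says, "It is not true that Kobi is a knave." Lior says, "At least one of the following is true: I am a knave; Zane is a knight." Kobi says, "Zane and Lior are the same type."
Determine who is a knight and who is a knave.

Gio is a knight, Zane is a knight, Lior is a knight, and Kobi is a knight.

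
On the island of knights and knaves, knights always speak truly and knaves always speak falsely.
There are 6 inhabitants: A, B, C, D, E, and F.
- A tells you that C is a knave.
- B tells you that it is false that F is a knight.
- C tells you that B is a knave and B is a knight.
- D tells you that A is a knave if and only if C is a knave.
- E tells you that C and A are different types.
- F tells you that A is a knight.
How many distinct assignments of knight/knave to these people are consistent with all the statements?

Consistent assignments:
  A=knight, B=knave, C=knave, D=knave, E=knight, F=knight

1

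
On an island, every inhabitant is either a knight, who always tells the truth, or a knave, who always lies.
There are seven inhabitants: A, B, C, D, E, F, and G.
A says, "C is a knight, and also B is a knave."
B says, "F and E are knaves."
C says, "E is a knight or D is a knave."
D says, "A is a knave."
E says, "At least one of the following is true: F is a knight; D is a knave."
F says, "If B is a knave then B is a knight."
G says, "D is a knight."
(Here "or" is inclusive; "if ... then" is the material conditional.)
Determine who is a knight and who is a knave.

As a knight, A's statement "C is a knight, and also B is a knave" should be true; it is.
B is a knave, so "F and E are knaves" must be False — and it is.
C (knight): "E is a knight or D is a knave" — true. ✓
As a knave, D's statement "A is a knave" should be False; it is.
As a knight, E's statement "at least one of the following is true: F is a knight; D is a knave" should be true; it is.
As a knave, F's statement "if B is a knave then B is a knight" should be False; it is.
G (knave): "D is a knight" — False. ✓

A is a knight, B is a knave, C is a knight, D is a knave, E is a knight, F is a knave, and G is a knave.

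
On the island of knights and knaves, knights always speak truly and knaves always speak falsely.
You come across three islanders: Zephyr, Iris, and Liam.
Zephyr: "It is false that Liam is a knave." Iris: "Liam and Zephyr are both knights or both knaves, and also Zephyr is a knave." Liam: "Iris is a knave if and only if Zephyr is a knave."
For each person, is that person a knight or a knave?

Zephyr is a knave, and the claim "it is false that Liam is a knave" is indeed false.
As a knight, Iris's statement "Liam and Zephyr are both knights or both knaves, and also Zephyr is a knave" should be true; it is.
As a knave, Liam's statement "Iris is a knave if and only if Zephyr is a knave" should be false; it is.

Knights: Iris. Knaves: Zephyr and Liam.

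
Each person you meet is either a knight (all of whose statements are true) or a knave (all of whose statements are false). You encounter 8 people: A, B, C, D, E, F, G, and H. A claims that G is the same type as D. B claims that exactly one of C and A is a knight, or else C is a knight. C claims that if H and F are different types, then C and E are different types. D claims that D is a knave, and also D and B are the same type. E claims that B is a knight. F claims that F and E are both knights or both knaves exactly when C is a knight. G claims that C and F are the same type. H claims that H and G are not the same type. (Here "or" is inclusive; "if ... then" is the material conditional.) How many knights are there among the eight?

4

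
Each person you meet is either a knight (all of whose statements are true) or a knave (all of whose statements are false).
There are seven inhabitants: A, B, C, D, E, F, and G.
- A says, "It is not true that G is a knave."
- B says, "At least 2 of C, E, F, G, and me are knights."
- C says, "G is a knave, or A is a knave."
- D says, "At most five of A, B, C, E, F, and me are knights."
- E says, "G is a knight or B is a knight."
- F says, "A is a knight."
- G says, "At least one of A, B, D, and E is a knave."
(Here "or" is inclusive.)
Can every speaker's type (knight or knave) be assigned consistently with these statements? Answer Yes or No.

No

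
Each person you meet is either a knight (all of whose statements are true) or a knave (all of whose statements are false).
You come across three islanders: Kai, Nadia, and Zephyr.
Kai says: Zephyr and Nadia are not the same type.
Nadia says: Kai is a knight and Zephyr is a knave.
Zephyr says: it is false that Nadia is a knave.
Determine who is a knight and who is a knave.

Knights: none. Knaves: Kai, Nadia, and Zephyr.

As a knave, Kai's statement "Zephyr and Nadia are not the same type" should be false; it is.
As a knave, Nadia's statement "Kai is a knight and Zephyr is a knave" should be false; it is.
Since Zephyr is a knave, "it is false that Nadia is a knave" needs to be false, which holds.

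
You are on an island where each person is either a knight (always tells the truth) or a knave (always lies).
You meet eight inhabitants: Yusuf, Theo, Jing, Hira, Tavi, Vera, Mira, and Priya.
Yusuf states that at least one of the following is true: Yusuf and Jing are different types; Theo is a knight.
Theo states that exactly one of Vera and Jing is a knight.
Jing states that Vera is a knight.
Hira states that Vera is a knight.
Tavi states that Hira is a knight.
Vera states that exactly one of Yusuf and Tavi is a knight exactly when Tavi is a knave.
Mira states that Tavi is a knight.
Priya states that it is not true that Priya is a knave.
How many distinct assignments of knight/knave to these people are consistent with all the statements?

2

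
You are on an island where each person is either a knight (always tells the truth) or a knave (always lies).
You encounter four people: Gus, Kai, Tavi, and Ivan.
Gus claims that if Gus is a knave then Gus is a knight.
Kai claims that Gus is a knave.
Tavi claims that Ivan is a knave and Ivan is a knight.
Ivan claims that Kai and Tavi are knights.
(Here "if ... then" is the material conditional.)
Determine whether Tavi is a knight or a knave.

Tavi is a knave.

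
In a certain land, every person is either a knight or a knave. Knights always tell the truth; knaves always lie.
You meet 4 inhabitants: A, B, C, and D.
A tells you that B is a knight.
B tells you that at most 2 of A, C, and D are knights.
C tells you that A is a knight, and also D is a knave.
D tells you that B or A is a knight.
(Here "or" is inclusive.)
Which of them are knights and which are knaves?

A is a knight, so "B is a knight" must be True — and it is.
B is a knight, so "at most 2 of A, C, and D are knights" must be True — and it is.
C is a knave; "A is a knight, and also D is a knave" is false, as required.
Since D is a knight, "B or A is a knight" needs to be True, which holds.

A is a knight, B is a knight, C is a knave, and D is a knight.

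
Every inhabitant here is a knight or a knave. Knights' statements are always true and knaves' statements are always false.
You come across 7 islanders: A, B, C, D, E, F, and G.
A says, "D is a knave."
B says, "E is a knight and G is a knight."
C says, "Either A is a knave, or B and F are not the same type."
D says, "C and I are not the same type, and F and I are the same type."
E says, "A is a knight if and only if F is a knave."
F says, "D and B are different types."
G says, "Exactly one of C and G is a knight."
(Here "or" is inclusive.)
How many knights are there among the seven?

2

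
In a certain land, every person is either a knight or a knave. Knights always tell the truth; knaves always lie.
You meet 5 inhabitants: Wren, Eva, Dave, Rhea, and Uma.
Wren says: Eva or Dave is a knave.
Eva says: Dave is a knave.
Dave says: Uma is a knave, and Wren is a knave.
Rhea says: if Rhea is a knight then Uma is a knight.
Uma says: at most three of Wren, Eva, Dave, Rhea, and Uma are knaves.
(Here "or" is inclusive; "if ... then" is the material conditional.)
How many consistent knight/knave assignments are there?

1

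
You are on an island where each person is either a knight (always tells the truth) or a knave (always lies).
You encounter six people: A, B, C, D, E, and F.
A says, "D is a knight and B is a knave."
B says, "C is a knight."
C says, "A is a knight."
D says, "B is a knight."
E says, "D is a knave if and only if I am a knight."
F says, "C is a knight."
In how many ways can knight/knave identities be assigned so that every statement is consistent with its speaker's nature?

2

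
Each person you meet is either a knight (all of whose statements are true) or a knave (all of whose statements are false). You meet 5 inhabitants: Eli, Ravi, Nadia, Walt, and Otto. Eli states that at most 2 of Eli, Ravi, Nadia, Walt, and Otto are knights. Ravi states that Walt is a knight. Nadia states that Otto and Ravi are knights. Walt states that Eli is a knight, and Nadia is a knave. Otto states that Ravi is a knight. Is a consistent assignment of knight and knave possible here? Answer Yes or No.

Checking all 32 assignments, each has at least one speaker whose statement's truth value contradicts their type.

No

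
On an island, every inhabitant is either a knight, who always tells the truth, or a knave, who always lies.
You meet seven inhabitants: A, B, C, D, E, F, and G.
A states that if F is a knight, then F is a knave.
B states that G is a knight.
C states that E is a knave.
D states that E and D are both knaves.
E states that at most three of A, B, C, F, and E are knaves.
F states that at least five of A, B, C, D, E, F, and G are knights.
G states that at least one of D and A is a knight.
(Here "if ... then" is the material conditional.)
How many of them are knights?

The unique consistent assignment is A=knight, B=knight, C=knave, D=knave, E=knight, F=knave, G=knight.
That has 4 knights.

4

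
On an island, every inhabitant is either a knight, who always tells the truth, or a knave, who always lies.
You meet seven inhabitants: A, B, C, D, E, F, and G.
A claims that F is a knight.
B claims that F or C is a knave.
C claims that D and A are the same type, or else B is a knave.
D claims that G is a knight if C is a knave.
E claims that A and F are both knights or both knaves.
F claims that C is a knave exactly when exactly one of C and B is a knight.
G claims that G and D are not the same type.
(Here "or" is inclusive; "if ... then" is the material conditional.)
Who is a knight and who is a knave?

Since A is a knight, "F is a knight" needs to be True, which holds.
B is a knight, so "F or C is a knave" must be True — and it is.
C is a knave, so "D and A are the same type, or else B is a knave" must be false — and it is.
D is a knave; "G is a knight if C is a knave" is false, as required.
E is a knight, and the claim "A and F are both knights or both knaves" is indeed True.
F (knight): "C is a knave exactly when exactly one of C and B is a knight" — True. ✓
As a knave, G's statement "G and D are not the same type" should be false; it is.

A is a knight, B is a knight, C is a knave, D is a knave, E is a knight, F is a knight, and G is a knave.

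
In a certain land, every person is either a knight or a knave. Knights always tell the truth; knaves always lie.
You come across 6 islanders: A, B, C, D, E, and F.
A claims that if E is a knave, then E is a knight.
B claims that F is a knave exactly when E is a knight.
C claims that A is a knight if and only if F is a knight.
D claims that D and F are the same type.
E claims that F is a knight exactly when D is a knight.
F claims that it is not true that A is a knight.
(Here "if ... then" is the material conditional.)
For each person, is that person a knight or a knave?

A is a knave, B is a knight, C is a knave, D is a knave, E is a knave, and F is a knight.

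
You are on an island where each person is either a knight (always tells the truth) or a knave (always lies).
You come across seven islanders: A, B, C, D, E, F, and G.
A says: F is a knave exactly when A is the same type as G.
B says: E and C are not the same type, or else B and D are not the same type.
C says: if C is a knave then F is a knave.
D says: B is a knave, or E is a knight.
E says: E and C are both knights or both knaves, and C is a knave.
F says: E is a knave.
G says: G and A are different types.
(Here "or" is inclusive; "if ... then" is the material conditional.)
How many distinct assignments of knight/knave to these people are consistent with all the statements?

Consistent assignments:
  A=knave, B=knight, C=knight, D=knave, E=knave, F=knight, G=knave

1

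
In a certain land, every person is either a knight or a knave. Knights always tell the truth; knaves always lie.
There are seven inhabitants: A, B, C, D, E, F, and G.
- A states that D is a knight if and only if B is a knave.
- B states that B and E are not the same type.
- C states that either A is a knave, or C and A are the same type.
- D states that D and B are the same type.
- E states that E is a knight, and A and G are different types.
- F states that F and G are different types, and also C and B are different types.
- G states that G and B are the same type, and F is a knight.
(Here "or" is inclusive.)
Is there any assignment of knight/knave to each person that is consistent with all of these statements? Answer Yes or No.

Yes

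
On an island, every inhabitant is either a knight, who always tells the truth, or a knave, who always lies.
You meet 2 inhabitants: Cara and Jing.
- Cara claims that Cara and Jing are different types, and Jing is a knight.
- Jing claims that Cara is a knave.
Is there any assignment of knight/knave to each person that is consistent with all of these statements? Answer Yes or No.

No

Checking all 4 assignments, each has at least one speaker whose statement's truth value contradicts their type.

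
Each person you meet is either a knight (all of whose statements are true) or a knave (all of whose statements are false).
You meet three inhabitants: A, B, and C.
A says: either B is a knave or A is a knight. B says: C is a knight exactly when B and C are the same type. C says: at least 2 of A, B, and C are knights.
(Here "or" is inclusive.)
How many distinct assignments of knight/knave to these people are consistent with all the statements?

5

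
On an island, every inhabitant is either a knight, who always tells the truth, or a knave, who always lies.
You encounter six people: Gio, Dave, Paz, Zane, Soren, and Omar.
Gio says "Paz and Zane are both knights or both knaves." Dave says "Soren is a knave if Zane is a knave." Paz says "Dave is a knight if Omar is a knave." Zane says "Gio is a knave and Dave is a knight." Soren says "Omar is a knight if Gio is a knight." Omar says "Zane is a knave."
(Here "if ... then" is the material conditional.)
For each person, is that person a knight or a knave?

Gio is a knave, and the claim "Paz and Zane are both knights or both knaves" is indeed False.
Dave is a knave; "Soren is a knave if Zane is a knave" is False, as required.
Since Paz is a knight, "Dave is a knight if Omar is a knave" needs to be true, which holds.
As a knave, Zane's statement "Gio is a knave and Dave is a knight" should be False; it is.
Soren is a knight; "Omar is a knight if Gio is a knight" is true, as required.
Omar is a knight, so "Zane is a knave" must be true — and it is.

Knights: Paz, Soren, and Omar. Knaves: Gio, Dave, and Zane.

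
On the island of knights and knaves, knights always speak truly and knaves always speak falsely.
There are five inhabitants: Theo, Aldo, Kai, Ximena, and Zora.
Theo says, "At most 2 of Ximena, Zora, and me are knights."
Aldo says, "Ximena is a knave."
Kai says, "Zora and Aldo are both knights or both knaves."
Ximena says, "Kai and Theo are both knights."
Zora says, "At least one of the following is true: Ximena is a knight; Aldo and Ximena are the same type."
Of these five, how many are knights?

2

The unique consistent assignment is Theo=knight, Aldo=knight, Kai=knave, Ximena=knave, Zora=knave.
That has 2 knights.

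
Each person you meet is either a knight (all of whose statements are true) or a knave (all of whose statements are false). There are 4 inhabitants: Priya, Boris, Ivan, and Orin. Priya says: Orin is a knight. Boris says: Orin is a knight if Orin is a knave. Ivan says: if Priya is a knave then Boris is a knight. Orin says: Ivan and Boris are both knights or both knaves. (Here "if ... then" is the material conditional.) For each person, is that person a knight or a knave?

As a knight, Priya's statement "Orin is a knight" should be True; it is.
Boris is a knight, and the claim "Orin is a knight if Orin is a knave" is indeed True.
Since Ivan is a knight, "if Priya is a knave then Boris is a knight" needs to be True, which holds.
Orin is a knight, so "Ivan and Boris are both knights or both knaves" must be True — and it is.

Priya is a knight, Boris is a knight, Ivan is a knight, and Orin is a knight.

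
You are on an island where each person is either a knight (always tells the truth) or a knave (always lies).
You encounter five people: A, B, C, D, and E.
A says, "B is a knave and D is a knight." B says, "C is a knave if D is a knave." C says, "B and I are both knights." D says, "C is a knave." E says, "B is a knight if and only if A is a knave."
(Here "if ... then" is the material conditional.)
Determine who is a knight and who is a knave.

A is a knave, B is a knight, C is a knave, D is a knight, and E is a knight.

A is a knave, so "B is a knave and D is a knight" must be false — and it is.
B (knight): "C is a knave if D is a knave" — True. ✓
C is a knave; "B and I are both knights" is false, as required.
D (knight): "C is a knave" — True. ✓
E (knight): "B is a knight if and only if A is a knave" — True. ✓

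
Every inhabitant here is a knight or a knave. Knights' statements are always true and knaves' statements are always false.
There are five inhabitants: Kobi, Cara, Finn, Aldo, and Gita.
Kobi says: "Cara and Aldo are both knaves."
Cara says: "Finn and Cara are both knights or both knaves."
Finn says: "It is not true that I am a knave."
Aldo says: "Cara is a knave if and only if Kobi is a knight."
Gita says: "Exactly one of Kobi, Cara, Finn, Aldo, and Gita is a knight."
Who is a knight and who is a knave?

Kobi is a knave, Cara is a knight, Finn is a knight, Aldo is a knight, and Gita is a knave.

Kobi is a knave, and the claim "Cara and Aldo are both knaves" is indeed False.
As a knight, Cara's statement "Finn and Cara are both knights or both knaves" should be True; it is.
Finn is a knight; "it is not true that I am a knave" is True, as required.
Since Aldo is a knight, "Cara is a knave if and only if Kobi is a knight" needs to be True, which holds.
Gita is a knave, so "exactly one of Kobi, Cara, Finn, Aldo, and Gita is a knight" must be False — and it is.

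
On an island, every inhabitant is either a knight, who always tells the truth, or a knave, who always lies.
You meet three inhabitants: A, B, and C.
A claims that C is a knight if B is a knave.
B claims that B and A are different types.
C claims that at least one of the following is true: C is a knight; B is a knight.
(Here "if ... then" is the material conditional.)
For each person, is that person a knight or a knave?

Suppose A is a knight. Then A's statement "C is a knight if B is a knave" would have to be true. Checking the 4 ways to assign the others, none is consistent with every speaker.
(For instance, with B=knave, C=knave, A's claim "C is a knight if B is a knave" comes out false where it would need to be true.)
So A must be a knave, making "C is a knight if B is a knave" false. Taking A=knave, B=knave, C=knave, each remaining statement checks out:
  B (knave): "B and A are different types" — false. ✓
  C (knave): "at least one of the following is true: C is a knight; B is a knight" — false. ✓
This is the unique consistent assignment.

Knights: none. Knaves: A, B, and C.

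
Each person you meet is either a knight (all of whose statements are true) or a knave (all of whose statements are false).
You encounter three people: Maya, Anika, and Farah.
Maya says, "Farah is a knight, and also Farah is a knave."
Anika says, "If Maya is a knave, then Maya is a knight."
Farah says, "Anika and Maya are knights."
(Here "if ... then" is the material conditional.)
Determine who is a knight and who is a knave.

Suppose Maya is a knight. Then Maya's statement "Farah is a knight, and also Farah is a knave" would have to be true. Checking the 4 ways to assign the others, none is consistent with every speaker.
(For instance, with Anika=knave, Farah=knave, Maya's claim "Farah is a knight, and also Farah is a knave" comes out false where it would need to be true.)
So Maya must be a knave, making "Farah is a knight, and also Farah is a knave" false. Taking Maya=knave, Anika=knave, Farah=knave, each remaining statement checks out:
  Anika (knave): "if Maya is a knave, then Maya is a knight" — false. ✓
  Farah (knave): "Anika and Maya are knights" — false. ✓
This is the unique consistent assignment.

Maya is a knave, Anika is a knave, and Farah is a knave.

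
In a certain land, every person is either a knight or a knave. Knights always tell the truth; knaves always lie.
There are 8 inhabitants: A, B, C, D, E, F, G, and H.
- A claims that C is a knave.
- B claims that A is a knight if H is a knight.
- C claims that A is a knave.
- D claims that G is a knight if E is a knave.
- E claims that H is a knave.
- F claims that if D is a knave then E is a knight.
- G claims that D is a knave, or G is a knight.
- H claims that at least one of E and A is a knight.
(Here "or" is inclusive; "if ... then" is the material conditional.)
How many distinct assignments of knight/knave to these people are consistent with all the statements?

1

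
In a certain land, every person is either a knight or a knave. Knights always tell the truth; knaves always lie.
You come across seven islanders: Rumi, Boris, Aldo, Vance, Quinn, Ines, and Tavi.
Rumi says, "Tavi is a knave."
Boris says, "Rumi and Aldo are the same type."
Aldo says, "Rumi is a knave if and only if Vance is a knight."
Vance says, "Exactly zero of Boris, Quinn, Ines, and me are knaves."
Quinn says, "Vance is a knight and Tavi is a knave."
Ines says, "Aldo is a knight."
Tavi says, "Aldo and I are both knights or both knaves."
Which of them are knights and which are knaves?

Rumi (knight): "Tavi is a knave" — True. ✓
Boris is a knight; "Rumi and Aldo are the same type" is True, as required.
Aldo is a knight, so "Rumi is a knave if and only if Vance is a knight" must be True — and it is.
Vance is a knave, and the claim "exactly zero of Boris, Quinn, Ines, and me are knaves" is indeed False.
Quinn is a knave, so "Vance is a knight and Tavi is a knave" must be False — and it is.
Ines (knight): "Aldo is a knight" — True. ✓
Tavi (knave): "Aldo and I are both knights or both knaves" — False. ✓

Rumi is a knight, Boris is a knight, Aldo is a knight, Vance is a knave, Quinn is a knave, Ines is a knight, and Tavi is a knave.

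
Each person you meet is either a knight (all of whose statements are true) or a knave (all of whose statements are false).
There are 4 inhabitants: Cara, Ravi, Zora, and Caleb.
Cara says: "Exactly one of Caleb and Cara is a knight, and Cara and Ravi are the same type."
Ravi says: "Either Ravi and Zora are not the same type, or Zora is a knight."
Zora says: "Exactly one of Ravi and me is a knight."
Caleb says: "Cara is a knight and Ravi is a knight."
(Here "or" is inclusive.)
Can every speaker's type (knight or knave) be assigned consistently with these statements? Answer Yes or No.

Yes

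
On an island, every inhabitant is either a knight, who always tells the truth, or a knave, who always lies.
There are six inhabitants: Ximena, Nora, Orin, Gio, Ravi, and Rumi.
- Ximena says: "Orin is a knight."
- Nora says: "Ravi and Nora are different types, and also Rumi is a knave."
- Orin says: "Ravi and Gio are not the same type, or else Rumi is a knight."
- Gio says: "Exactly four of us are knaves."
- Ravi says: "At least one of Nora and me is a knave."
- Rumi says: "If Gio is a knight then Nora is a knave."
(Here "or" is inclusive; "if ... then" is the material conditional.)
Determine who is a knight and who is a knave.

Since Ximena is a knight, "Orin is a knight" needs to be true, which holds.
Nora (knave): "Ravi and Nora are different types, and also Rumi is a knave" — false. ✓
Orin is a knight, and the claim "Ravi and Gio are not the same type, or else Rumi is a knight" is indeed true.
Gio is a knave; "exactly four of us are knaves" is false, as required.
Ravi is a knight, so "at least one of Nora and me is a knave" must be true — and it is.
Rumi is a knight, and the claim "if Gio is a knight then Nora is a knave" is indeed true.

Ximena is a knight, Nora is a knave, Orin is a knight, Gio is a knave, Ravi is a knight, and Rumi is a knight.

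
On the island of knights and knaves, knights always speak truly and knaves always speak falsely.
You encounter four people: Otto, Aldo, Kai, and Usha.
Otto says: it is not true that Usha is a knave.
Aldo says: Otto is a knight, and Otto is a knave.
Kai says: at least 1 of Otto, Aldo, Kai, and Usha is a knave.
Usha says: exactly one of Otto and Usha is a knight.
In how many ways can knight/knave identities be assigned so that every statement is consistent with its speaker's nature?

1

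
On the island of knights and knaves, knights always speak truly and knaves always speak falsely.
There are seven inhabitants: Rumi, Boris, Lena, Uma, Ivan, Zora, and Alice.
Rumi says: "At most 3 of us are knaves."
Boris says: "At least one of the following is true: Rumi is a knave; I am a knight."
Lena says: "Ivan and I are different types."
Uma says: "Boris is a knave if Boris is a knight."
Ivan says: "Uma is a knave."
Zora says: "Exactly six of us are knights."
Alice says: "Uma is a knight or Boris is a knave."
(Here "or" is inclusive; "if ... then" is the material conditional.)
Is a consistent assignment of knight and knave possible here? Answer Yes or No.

Yes

One consistent assignment: Rumi=knight, Boris=knave, Lena=knight, Uma=knight, Ivan=knave, Zora=knave, Alice=knight.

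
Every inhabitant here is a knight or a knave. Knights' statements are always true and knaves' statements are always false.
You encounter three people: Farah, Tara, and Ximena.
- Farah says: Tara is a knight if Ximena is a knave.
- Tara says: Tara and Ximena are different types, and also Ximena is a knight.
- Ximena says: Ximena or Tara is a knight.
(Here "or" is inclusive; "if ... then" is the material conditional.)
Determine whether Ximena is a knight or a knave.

Ximena is a knave.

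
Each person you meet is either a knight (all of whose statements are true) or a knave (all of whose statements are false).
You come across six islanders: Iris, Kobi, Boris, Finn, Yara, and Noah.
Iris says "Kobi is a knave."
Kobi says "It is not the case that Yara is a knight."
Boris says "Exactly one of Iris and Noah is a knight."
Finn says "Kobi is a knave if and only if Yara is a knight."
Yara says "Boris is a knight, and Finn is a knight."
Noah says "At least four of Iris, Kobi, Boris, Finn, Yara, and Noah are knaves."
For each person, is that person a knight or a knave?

Knights: Iris, Boris, Finn, and Yara. Knaves: Kobi and Noah.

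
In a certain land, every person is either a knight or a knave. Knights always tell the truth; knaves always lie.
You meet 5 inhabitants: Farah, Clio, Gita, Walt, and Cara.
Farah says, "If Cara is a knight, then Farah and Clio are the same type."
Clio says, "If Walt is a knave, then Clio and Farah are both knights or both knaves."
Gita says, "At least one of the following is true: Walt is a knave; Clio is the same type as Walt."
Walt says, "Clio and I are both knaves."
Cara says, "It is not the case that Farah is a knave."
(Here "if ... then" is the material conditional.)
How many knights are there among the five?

4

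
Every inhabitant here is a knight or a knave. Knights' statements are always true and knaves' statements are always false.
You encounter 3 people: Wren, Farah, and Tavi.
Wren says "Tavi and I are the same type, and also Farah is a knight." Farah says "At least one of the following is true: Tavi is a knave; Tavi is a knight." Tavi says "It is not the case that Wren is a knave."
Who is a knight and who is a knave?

Wren is a knight, Farah is a knight, and Tavi is a knight.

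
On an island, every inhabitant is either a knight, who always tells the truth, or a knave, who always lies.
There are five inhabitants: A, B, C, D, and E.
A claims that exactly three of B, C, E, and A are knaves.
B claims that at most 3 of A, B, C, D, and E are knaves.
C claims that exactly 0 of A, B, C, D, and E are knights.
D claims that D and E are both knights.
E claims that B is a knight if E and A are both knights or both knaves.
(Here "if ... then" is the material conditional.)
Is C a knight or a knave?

C is a knave.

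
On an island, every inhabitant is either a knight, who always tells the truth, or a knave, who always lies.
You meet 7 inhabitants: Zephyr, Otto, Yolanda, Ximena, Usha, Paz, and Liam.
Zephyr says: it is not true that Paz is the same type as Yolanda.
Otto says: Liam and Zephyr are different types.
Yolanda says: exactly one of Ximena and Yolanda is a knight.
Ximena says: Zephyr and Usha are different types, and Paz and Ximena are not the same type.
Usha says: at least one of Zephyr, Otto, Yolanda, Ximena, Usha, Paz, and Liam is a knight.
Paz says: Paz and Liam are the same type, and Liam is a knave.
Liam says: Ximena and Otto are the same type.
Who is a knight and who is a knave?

Zephyr is a knight, Otto is a knave, Yolanda is a knight, Ximena is a knave, Usha is a knight, Paz is a knave, and Liam is a knight.

Zephyr is a knight, and the claim "it is not true that Paz is the same type as Yolanda" is indeed true.
As a knave, Otto's statement "Liam and Zephyr are different types" should be False; it is.
Yolanda is a knight, and the claim "exactly one of Ximena and Yolanda is a knight" is indeed true.
Ximena (knave): "Zephyr and Usha are different types, and Paz and Ximena are not the same type" — False. ✓
Usha (knight): "at least one of Zephyr, Otto, Yolanda, Ximena, Usha, Paz, and Liam is a knight" — true. ✓
Paz is a knave, so "Paz and Liam are the same type, and Liam is a knave" must be False — and it is.
Liam is a knight, so "Ximena and Otto are the same type" must be true — and it is.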